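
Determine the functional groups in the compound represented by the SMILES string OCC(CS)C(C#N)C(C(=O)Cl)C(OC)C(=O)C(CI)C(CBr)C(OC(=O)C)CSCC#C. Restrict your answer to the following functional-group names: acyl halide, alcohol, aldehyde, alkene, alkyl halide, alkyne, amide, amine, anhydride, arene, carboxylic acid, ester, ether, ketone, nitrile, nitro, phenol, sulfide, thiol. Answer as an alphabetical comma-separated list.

acyl halide, alcohol, alkyl halide, alkyne, ester, ether, ketone, nitrile, sulfide, thiol

Taking each segment in turn:
  HOCH2: HO– on an sp³ carbon → alcohol.
  CH(CH2SH): pendant –CH2SH → thiol.
  CH(CN): pendant –C≡N: nitrile.
  CH(COCl): pendant –C(=O)X: carbonyl C bonded to C and halogen → acyl halide.
  CH(OCH3): pendant –OCH3: C–O–C with sp³ C, no adjacent C=O → ether.
  CO: –C(=O)– with carbon on both sides → ketone.
  CH(CH2I): pendant –CH2X: halogen on sp³ carbon → alkyl halide.
  CH(CH2Br): pendant –CH2X: halogen on sp³ carbon → alkyl halide.
  CH(OCOCH3): pendant –OC(=O)CH3: an acyloxy group → ester.
  CH2SCH2: C–S–C linkage → sulfide (thioether).
  C≡CH: C≡C triple bond → alkyne.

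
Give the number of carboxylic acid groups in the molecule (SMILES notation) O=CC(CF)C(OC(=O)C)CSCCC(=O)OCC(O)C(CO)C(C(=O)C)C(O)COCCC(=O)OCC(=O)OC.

0

terminal –CHO: carbonyl C bonded to H and C → aldehyde.
pendant –CH2X: halogen on sp³ carbon → alkyl halide.
pendant –OC(=O)CH3: an acyloxy group → ester.
C–S–C linkage → sulfide (thioether).
–C(=O)–O–C with C on the carbonyl side → ester.
–OH on an sp³ carbon → alcohol (secondary).
pendant –CH2OH on an sp³ backbone C → alcohol.
pendant –COCH3: carbonyl C bonded to two carbons → ketone.
–OH on an sp³ carbon → alcohol (secondary).
C–O–C with sp³ carbons on both sides and no adjacent C=O → ether.
–C(=O)–O–C with C on the carbonyl side → ester.
–C(=O)OCH3: carbonyl C bonded to C and to –OCH3 → ester (not ketone + ether).
No segment is a carboxylic acid: OHC is aldehyde, not carboxylic acid; CH(OCOCH3) is ester, not carboxylic acid; CH2COOCH2 is ester, not carboxylic acid. → 0.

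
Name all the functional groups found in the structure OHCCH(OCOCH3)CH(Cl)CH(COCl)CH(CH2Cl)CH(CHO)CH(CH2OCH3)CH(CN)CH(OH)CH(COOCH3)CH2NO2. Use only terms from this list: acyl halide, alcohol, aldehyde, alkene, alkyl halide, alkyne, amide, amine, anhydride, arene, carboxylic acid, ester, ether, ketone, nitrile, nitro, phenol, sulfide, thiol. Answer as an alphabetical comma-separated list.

terminal –CHO: carbonyl C bonded to H and C → aldehyde.
pendant –OC(=O)CH3: an acyloxy group → ester.
halogen on an sp³ carbon → alkyl halide.
pendant –C(=O)X: carbonyl C bonded to C and halogen → acyl halide.
pendant –CH2X: halogen on sp³ carbon → alkyl halide.
pendant –CHO: carbonyl C bonded to C and H → aldehyde.
pendant –CH2OCH3: C–O–C linkage → ether.
pendant –C≡N: nitrile.
–OH on an sp³ carbon → alcohol (secondary).
pendant –COOCH3: carbonyl C bonded to C and –OCH3 → ester.
–NO2 on carbon → nitro group.

acyl halide, alcohol, aldehyde, alkyl halide, ester, ether, nitrile, nitro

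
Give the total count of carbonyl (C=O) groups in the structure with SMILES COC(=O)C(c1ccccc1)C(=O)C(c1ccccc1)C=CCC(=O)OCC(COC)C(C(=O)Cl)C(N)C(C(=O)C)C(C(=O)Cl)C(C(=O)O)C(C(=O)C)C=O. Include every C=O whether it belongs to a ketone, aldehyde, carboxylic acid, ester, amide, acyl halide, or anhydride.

9

CH3OOC: ester, 1 C=O (running total 1).
CO: ketone, 1 C=O (running total 2).
CH2COOCH2: ester, 1 C=O (running total 3).
CH(COCl): acyl halide, 1 C=O (running total 4).
CH(COCH3): ketone, 1 C=O (running total 5).
CH(COCl): acyl halide, 1 C=O (running total 6).
CH(COOH): carboxylic acid, 1 C=O (running total 7).
CH(COCH3): ketone, 1 C=O (running total 8).
CHO: aldehyde, 1 C=O (running total 9).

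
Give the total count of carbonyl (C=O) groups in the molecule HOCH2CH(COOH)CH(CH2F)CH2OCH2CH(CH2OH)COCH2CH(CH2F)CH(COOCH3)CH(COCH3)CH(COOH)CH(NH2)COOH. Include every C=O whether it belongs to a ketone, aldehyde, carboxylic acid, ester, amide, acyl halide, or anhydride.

6

CH(COOH): carboxylic acid, 1 C=O (running total 1).
CO: ketone, 1 C=O (running total 2).
CH(COOCH3): ester, 1 C=O (running total 3).
CH(COCH3): ketone, 1 C=O (running total 4).
CH(COOH): carboxylic acid, 1 C=O (running total 5).
COOH: carboxylic acid, 1 C=O (running total 6).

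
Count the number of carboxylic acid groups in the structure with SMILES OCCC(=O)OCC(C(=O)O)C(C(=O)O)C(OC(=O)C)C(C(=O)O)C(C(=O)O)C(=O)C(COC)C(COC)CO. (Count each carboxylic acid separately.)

Taking each segment in turn:
  HOCH2: HO– on an sp³ carbon → alcohol.
  CH2COOCH2: –C(=O)–O–C with C on the carbonyl side → ester.
  CH(COOH): pendant –COOH: carbonyl C bonded to C and –OH → carboxylic acid.
  CH(COOH): pendant –COOH: carbonyl C bonded to C and –OH → carboxylic acid.
  CH(OCOCH3): pendant –OC(=O)CH3: an acyloxy group → ester.
  CH(COOH): pendant –COOH: carbonyl C bonded to C and –OH → carboxylic acid.
  CH(COOH): pendant –COOH: carbonyl C bonded to C and –OH → carboxylic acid.
  CO: –C(=O)– with carbon on both sides → ketone.
  CH(CH2OCH3): pendant –CH2OCH3: C–O–C linkage → ether.
  CH(CH2OCH3): pendant –CH2OCH3: C–O–C linkage → ether.
  CH2OH: –OH on an sp³ carbon → alcohol.
Carboxylic acid appears at: CH(COOH), CH(COOH), CH(COOH), CH(COOH) → 4.

4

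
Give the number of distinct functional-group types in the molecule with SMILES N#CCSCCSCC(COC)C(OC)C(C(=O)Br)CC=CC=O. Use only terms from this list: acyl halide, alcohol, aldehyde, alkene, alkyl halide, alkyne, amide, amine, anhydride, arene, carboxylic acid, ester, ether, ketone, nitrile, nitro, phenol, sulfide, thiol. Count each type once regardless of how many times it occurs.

Reading the structure from left to right:
  N≡C: N≡C–: carbon triple-bonded to nitrogen → nitrile.
  CH2SCH2: C–S–C linkage → sulfide (thioether).
  CH2SCH2: C–S–C linkage → sulfide (thioether).
  CH(CH2OCH3): pendant –CH2OCH3: C–O–C linkage → ether.
  CH(OCH3): pendant –OCH3: C–O–C with sp³ C, no adjacent C=O → ether.
  CH(COBr): pendant –C(=O)X: carbonyl C bonded to C and halogen → acyl halide.
  CH=CH: C=C double bond → alkene.
  CHO: terminal –CHO: carbonyl C bonded to H and C → aldehyde.
Distinct types present: acyl halide, aldehyde, alkene, ether, nitrile, sulfide.

6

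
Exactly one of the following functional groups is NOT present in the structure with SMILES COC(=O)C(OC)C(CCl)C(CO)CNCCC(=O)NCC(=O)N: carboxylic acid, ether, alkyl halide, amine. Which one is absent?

carboxylic acid

amine: present (CH2NHCH2 — C–N–C with sp³ carbons and no adjacent C=O → amine (secondary)).
alkyl halide: present (CH(CH2Cl) — pendant –CH2X: halogen on sp³ carbon → alkyl halide).
ether: present (CH(OCH3) — pendant –OCH3: C–O–C with sp³ C, no adjacent C=O → ether).
carboxylic acid: absent. In CH3OOC, the acyl oxygen is bonded to carbon (–O–C), not to H, so this is an ester. In each of CH2CONHCH2 and CONH2, the carbonyl is bonded to nitrogen, not to –OH; that is an amide.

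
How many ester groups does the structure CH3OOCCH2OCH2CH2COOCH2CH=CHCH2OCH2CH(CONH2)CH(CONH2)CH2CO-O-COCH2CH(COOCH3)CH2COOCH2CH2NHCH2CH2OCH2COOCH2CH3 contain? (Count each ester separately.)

Reading the structure from left to right:
  CH3OOC: CH3O–C(=O)–: carbonyl C bonded to C and to –OCH3 → ester (not ketone + ether).
  CH2OCH2: C–O–C with sp³ carbons on both sides and no adjacent C=O → ether.
  CH2COOCH2: –C(=O)–O–C with C on the carbonyl side → ester.
  CH=CH: C=C double bond → alkene.
  CH2OCH2: C–O–C with sp³ carbons on both sides and no adjacent C=O → ether.
  CH(CONH2): pendant –CONH2: carbonyl C bonded to C and N → amide.
  CH(CONH2): pendant –CONH2: carbonyl C bonded to C and N → amide.
  CH2CO-O-COCH2: two acyl groups sharing one oxygen, –C(=O)–O–C(=O)– → anhydride.
  CH(COOCH3): pendant –COOCH3: carbonyl C bonded to C and –OCH3 → ester.
  CH2COOCH2: –C(=O)–O–C with C on the carbonyl side → ester.
  CH2NHCH2: C–N–C with sp³ carbons and no adjacent C=O → amine (secondary).
  CH2OCH2: C–O–C with sp³ carbons on both sides and no adjacent C=O → ether.
  COOCH2CH3: –C(=O)OCH2CH3: carbonyl C bonded to C and to –OEt → ester.
Ester appears at: CH3OOC, CH2COOCH2, CH(COOCH3), CH2COOCH2, COOCH2CH3 → 5.

5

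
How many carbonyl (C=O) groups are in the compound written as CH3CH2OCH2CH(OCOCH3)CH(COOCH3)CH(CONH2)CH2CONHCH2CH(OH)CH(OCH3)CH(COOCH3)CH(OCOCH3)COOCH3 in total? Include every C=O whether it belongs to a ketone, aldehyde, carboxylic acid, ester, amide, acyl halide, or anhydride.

CH(OCOCH3): ester, 1 C=O (running total 1).
CH(COOCH3): ester, 1 C=O (running total 2).
CH(CONH2): amide, 1 C=O (running total 3).
CH2CONHCH2: amide, 1 C=O (running total 4).
CH(COOCH3): ester, 1 C=O (running total 5).
CH(OCOCH3): ester, 1 C=O (running total 6).
COOCH3: ester, 1 C=O (running total 7).

7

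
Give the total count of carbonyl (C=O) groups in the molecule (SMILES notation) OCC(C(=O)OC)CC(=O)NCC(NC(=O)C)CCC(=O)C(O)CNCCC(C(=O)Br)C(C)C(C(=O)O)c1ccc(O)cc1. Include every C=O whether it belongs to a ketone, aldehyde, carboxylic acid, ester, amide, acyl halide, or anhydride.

6

CH(COOCH3): ester, 1 C=O (running total 1).
CH2CONHCH2: amide, 1 C=O (running total 2).
CH(NHCOCH3): amide, 1 C=O (running total 3).
CO: ketone, 1 C=O (running total 4).
CH(COBr): acyl halide, 1 C=O (running total 5).
CH(COOH): carboxylic acid, 1 C=O (running total 6).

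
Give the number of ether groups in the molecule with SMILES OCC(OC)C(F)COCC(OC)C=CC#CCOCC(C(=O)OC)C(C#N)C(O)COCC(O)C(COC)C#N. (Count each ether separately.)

HO– on an sp³ carbon → alcohol.
pendant –OCH3: C–O–C with sp³ C, no adjacent C=O → ether.
halogen on an sp³ carbon → alkyl halide.
C–O–C with sp³ carbons on both sides and no adjacent C=O → ether.
pendant –OCH3: C–O–C with sp³ C, no adjacent C=O → ether.
C=C double bond → alkene.
C≡C triple bond → alkyne.
C–O–C with sp³ carbons on both sides and no adjacent C=O → ether.
pendant –COOCH3: carbonyl C bonded to C and –OCH3 → ester.
pendant –C≡N: nitrile.
–OH on an sp³ carbon → alcohol (secondary).
C–O–C with sp³ carbons on both sides and no adjacent C=O → ether.
–OH on an sp³ carbon → alcohol (secondary).
pendant –CH2OCH3: C–O–C linkage → ether.
–C≡N: carbon triple-bonded to nitrogen → nitrile.
Ether appears at: CH(OCH3), CH2OCH2, CH(OCH3), CH2OCH2, CH2OCH2, CH(CH2OCH3) → 6.

6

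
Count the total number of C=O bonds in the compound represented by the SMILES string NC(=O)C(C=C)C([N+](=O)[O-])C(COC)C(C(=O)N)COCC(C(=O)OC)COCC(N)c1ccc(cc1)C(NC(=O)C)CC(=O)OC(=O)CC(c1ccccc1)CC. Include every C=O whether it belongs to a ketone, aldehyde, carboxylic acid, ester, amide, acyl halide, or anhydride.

H2NCO: amide, 1 C=O (running total 1).
CH(CONH2): amide, 1 C=O (running total 2).
CH(COOCH3): ester, 1 C=O (running total 3).
CH(NHCOCH3): amide, 1 C=O (running total 4).
CH2CO-O-COCH2: anhydride, 2 C=O (running total 6).

6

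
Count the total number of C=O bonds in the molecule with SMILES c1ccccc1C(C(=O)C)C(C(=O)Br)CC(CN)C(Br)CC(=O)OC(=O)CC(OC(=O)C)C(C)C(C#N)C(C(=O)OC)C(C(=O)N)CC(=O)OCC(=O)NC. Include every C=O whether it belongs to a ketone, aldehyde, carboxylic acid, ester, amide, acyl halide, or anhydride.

CH(COCH3): ketone, 1 C=O (running total 1).
CH(COBr): acyl halide, 1 C=O (running total 2).
CH2CO-O-COCH2: anhydride, 2 C=O (running total 4).
CH(OCOCH3): ester, 1 C=O (running total 5).
CH(COOCH3): ester, 1 C=O (running total 6).
CH(CONH2): amide, 1 C=O (running total 7).
CH2COOCH2: ester, 1 C=O (running total 8).
CONHCH3: amide, 1 C=O (running total 9).

9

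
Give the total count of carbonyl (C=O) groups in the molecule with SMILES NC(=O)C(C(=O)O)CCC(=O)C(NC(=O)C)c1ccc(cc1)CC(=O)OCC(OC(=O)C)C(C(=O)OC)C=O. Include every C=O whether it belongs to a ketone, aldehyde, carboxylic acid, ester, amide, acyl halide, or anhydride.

8

H2NCO: amide, 1 C=O (running total 1).
CH(COOH): carboxylic acid, 1 C=O (running total 2).
CO: ketone, 1 C=O (running total 3).
CH(NHCOCH3): amide, 1 C=O (running total 4).
CH2COOCH2: ester, 1 C=O (running total 5).
CH(OCOCH3): ester, 1 C=O (running total 6).
CH(COOCH3): ester, 1 C=O (running total 7).
CHO: aldehyde, 1 C=O (running total 8).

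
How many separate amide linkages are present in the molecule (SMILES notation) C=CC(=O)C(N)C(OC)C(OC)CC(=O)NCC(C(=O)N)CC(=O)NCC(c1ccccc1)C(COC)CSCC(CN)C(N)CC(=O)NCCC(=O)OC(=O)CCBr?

Reading the structure from left to right:
  CH2=CH: C=C double bond → alkene.
  CO: –C(=O)– with carbon on both sides → ketone.
  CH(NH2): –NH2 on an sp³ carbon with no adjacent C=O → amine.
  CH(OCH3): pendant –OCH3: C–O–C with sp³ C, no adjacent C=O → ether.
  CH(OCH3): pendant –OCH3: C–O–C with sp³ C, no adjacent C=O → ether.
  CH2CONHCH2: –C(=O)–N– linkage → amide (the N is not an amine).
  CH(CONH2): pendant –CONH2: carbonyl C bonded to C and N → amide.
  CH2CONHCH2: –C(=O)–N– linkage → amide (the N is not an amine).
  CH(C6H5): pendant –C6H5: benzene ring → arene.
  CH(CH2OCH3): pendant –CH2OCH3: C–O–C linkage → ether.
  CH2SCH2: C–S–C linkage → sulfide (thioether).
  CH(CH2NH2): pendant –CH2NH2: N on sp³ C, no adjacent C=O → amine.
  CH(NH2): –NH2 on an sp³ carbon with no adjacent C=O → amine.
  CH2CONHCH2: –C(=O)–N– linkage → amide (the N is not an amine).
  CH2CO-O-COCH2: two acyl groups sharing one oxygen, –C(=O)–O–C(=O)– → anhydride.
  CH2Br: halogen on an sp³ carbon → alkyl halide.
Amide appears at: CH2CONHCH2, CH(CONH2), CH2CONHCH2, CH2CONHCH2 → 4.

4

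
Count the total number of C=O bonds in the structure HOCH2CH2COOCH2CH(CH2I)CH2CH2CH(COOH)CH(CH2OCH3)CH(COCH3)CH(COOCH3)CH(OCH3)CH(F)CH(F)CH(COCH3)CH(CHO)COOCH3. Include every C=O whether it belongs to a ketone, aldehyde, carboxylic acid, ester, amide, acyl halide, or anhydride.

CH2COOCH2: ester, 1 C=O (running total 1).
CH(COOH): carboxylic acid, 1 C=O (running total 2).
CH(COCH3): ketone, 1 C=O (running total 3).
CH(COOCH3): ester, 1 C=O (running total 4).
CH(COCH3): ketone, 1 C=O (running total 5).
CH(CHO): aldehyde, 1 C=O (running total 6).
COOCH3: ester, 1 C=O (running total 7).

7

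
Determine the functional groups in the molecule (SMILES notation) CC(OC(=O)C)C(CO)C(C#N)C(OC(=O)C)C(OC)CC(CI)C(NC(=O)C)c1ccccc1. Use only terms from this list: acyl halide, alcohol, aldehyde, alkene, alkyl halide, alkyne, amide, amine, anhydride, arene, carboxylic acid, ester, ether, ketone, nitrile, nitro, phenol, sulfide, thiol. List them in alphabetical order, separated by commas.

alcohol, alkyl halide, amide, arene, ester, ether, nitrile

Taking each segment in turn:
  CH(OCOCH3): pendant –OC(=O)CH3: an acyloxy group → ester.
  CH(CH2OH): pendant –CH2OH on an sp³ backbone C → alcohol.
  CH(CN): pendant –C≡N: nitrile.
  CH(OCOCH3): pendant –OC(=O)CH3: an acyloxy group → ester.
  CH(OCH3): pendant –OCH3: C–O–C with sp³ C, no adjacent C=O → ether.
  CH(CH2I): pendant –CH2X: halogen on sp³ carbon → alkyl halide.
  CH(NHCOCH3): pendant –NHC(=O)CH3: N bonded to a carbonyl → amide (not amine).
  C6H5: –C6H5 phenyl ring → arene.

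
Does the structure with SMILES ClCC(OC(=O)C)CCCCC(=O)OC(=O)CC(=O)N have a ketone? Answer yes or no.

no

halogen on an sp³ carbon → alkyl halide.
pendant –OC(=O)CH3: an acyloxy group → ester.
two acyl groups sharing one oxygen, –C(=O)–O–C(=O)– → anhydride.
–C(=O)NH2: carbonyl C bonded to C and to N → amide (the N is not a separate amine).
In CH(OCOCH3), the C=O is bonded to an –O–C group, which defines an ester, not a ketone. In CONH2, the C=O is bonded to nitrogen, which defines an amide, not a ketone. In CH2CO-O-COCH2, the two C=O groups share a bridging oxygen, which is an anhydride linkage, not a ketone.
The groups actually present are: alkyl halide, amide, anhydride, ester.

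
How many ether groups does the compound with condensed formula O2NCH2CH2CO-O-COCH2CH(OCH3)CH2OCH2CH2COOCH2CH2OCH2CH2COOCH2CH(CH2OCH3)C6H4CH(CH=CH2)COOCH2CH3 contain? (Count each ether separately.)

Working along the chain:
  O2NCH2: –NO2 on carbon → nitro group.
  CH2CO-O-COCH2: two acyl groups sharing one oxygen, –C(=O)–O–C(=O)– → anhydride.
  CH(OCH3): pendant –OCH3: C–O–C with sp³ C, no adjacent C=O → ether.
  CH2OCH2: C–O–C with sp³ carbons on both sides and no adjacent C=O → ether.
  CH2COOCH2: –C(=O)–O–C with C on the carbonyl side → ester.
  CH2OCH2: C–O–C with sp³ carbons on both sides and no adjacent C=O → ether.
  CH2COOCH2: –C(=O)–O–C with C on the carbonyl side → ester.
  CH(CH2OCH3): pendant –CH2OCH3: C–O–C linkage → ether.
  C6H4: para-disubstituted benzene ring → arene.
  CH(CH=CH2): pendant –CH=CH2: C=C double bond → alkene.
  COOCH2CH3: –C(=O)OCH2CH3: carbonyl C bonded to C and to –OEt → ester.
Ether appears at: CH(OCH3), CH2OCH2, CH2OCH2, CH(CH2OCH3) → 4.

4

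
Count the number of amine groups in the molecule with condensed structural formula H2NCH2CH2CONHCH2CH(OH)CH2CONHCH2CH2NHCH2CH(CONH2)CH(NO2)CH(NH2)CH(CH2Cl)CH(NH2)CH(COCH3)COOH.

Reading the structure from left to right:
  H2NCH2: –NH2 on an sp³ carbon with no adjacent C=O → amine.
  CH2CONHCH2: –C(=O)–N– linkage → amide (the N is not an amine).
  CH(OH): –OH on an sp³ carbon → alcohol (secondary).
  CH2CONHCH2: –C(=O)–N– linkage → amide (the N is not an amine).
  CH2NHCH2: C–N–C with sp³ carbons and no adjacent C=O → amine (secondary).
  CH(CONH2): pendant –CONH2: carbonyl C bonded to C and N → amide.
  CH(NO2): –NO2 on an sp³ carbon → nitro (the N=O is not a carbonyl).
  CH(NH2): –NH2 on an sp³ carbon with no adjacent C=O → amine.
  CH(CH2Cl): pendant –CH2X: halogen on sp³ carbon → alkyl halide.
  CH(NH2): –NH2 on an sp³ carbon with no adjacent C=O → amine.
  CH(COCH3): pendant –COCH3: carbonyl C bonded to two carbons → ketone.
  COOH: –COOH: carbonyl C bonded to –OH and C → carboxylic acid (the –OH is not a separate alcohol).
Amine appears at: H2NCH2, CH2NHCH2, CH(NH2), CH(NH2) → 4.

4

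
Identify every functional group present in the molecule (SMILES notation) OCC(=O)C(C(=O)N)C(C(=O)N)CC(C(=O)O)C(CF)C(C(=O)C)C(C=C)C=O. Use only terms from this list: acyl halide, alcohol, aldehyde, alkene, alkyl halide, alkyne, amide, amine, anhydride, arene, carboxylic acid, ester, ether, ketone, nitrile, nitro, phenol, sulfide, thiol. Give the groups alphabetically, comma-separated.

Working along the chain:
  HOCH2: HO– on an sp³ carbon → alcohol.
  CO: –C(=O)– with carbon on both sides → ketone.
  CH(CONH2): pendant –CONH2: carbonyl C bonded to C and N → amide.
  CH(CONH2): pendant –CONH2: carbonyl C bonded to C and N → amide.
  CH(COOH): pendant –COOH: carbonyl C bonded to C and –OH → carboxylic acid.
  CH(CH2F): pendant –CH2X: halogen on sp³ carbon → alkyl halide.
  CH(COCH3): pendant –COCH3: carbonyl C bonded to two carbons → ketone.
  CH(CH=CH2): pendant –CH=CH2: C=C double bond → alkene.
  CHO: terminal –CHO: carbonyl C bonded to H and C → aldehyde.

alcohol, aldehyde, alkene, alkyl halide, amide, carboxylic acid, ketone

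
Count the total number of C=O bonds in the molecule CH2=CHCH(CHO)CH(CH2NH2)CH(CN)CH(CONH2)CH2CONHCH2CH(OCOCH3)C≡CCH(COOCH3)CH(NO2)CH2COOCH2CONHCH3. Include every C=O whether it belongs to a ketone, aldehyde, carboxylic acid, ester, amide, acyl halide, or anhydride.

7

CH(CHO): aldehyde, 1 C=O (running total 1).
CH(CONH2): amide, 1 C=O (running total 2).
CH2CONHCH2: amide, 1 C=O (running total 3).
CH(OCOCH3): ester, 1 C=O (running total 4).
CH(COOCH3): ester, 1 C=O (running total 5).
CH2COOCH2: ester, 1 C=O (running total 6).
CONHCH3: amide, 1 C=O (running total 7).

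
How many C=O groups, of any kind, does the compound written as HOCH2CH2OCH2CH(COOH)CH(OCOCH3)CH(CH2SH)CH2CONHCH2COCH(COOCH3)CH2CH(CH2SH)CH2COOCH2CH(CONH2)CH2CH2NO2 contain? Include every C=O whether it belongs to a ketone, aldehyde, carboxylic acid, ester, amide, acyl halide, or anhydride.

7

CH(COOH): carboxylic acid, 1 C=O (running total 1).
CH(OCOCH3): ester, 1 C=O (running total 2).
CH2CONHCH2: amide, 1 C=O (running total 3).
CO: ketone, 1 C=O (running total 4).
CH(COOCH3): ester, 1 C=O (running total 5).
CH2COOCH2: ester, 1 C=O (running total 6).
CH(CONH2): amide, 1 C=O (running total 7).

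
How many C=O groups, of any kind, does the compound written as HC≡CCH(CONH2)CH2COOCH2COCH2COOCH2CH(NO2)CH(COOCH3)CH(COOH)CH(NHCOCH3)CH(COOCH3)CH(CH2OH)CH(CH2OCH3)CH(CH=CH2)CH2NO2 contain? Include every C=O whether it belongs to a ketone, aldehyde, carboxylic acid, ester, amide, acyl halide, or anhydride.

8

CH(CONH2): amide, 1 C=O (running total 1).
CH2COOCH2: ester, 1 C=O (running total 2).
CO: ketone, 1 C=O (running total 3).
CH2COOCH2: ester, 1 C=O (running total 4).
CH(COOCH3): ester, 1 C=O (running total 5).
CH(COOH): carboxylic acid, 1 C=O (running total 6).
CH(NHCOCH3): amide, 1 C=O (running total 7).
CH(COOCH3): ester, 1 C=O (running total 8).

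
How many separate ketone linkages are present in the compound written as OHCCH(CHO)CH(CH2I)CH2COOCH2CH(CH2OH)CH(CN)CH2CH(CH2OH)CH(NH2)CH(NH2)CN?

Taking each segment in turn:
  OHC: terminal –CHO: carbonyl C bonded to H and C → aldehyde.
  CH(CHO): pendant –CHO: carbonyl C bonded to C and H → aldehyde.
  CH(CH2I): pendant –CH2X: halogen on sp³ carbon → alkyl halide.
  CH2COOCH2: –C(=O)–O–C with C on the carbonyl side → ester.
  CH(CH2OH): pendant –CH2OH on an sp³ backbone C → alcohol.
  CH(CN): pendant –C≡N: nitrile.
  CH(CH2OH): pendant –CH2OH on an sp³ backbone C → alcohol.
  CH(NH2): –NH2 on an sp³ carbon with no adjacent C=O → amine.
  CH(NH2): –NH2 on an sp³ carbon with no adjacent C=O → amine.
  CN: –C≡N: carbon triple-bonded to nitrogen → nitrile.
No segment is a ketone: OHC is aldehyde, not ketone; CH(CHO) is aldehyde, not ketone; CH2COOCH2 is ester, not ketone. → 0.

0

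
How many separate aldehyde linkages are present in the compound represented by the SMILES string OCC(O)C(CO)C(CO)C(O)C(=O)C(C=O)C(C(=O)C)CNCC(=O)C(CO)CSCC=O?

2

HO– on an sp³ carbon → alcohol.
–OH on an sp³ carbon → alcohol (secondary).
pendant –CH2OH on an sp³ backbone C → alcohol.
pendant –CH2OH on an sp³ backbone C → alcohol.
–OH on an sp³ carbon → alcohol (secondary).
–C(=O)– with carbon on both sides → ketone.
pendant –CHO: carbonyl C bonded to C and H → aldehyde.
pendant –COCH3: carbonyl C bonded to two carbons → ketone.
C–N–C with sp³ carbons and no adjacent C=O → amine (secondary).
–C(=O)– with carbon on both sides → ketone.
pendant –CH2OH on an sp³ backbone C → alcohol.
C–S–C linkage → sulfide (thioether).
terminal –CHO: carbonyl C bonded to H and C → aldehyde.
Aldehyde appears at: CH(CHO), CHO → 2.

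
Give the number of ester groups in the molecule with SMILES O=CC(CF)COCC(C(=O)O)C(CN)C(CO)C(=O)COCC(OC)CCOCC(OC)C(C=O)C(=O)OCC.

terminal –CHO: carbonyl C bonded to H and C → aldehyde.
pendant –CH2X: halogen on sp³ carbon → alkyl halide.
C–O–C with sp³ carbons on both sides and no adjacent C=O → ether.
pendant –COOH: carbonyl C bonded to C and –OH → carboxylic acid.
pendant –CH2NH2: N on sp³ C, no adjacent C=O → amine.
pendant –CH2OH on an sp³ backbone C → alcohol.
–C(=O)– with carbon on both sides → ketone.
C–O–C with sp³ carbons on both sides and no adjacent C=O → ether.
pendant –OCH3: C–O–C with sp³ C, no adjacent C=O → ether.
C–O–C with sp³ carbons on both sides and no adjacent C=O → ether.
pendant –OCH3: C–O–C with sp³ C, no adjacent C=O → ether.
pendant –CHO: carbonyl C bonded to C and H → aldehyde.
–C(=O)OCH2CH3: carbonyl C bonded to C and to –OEt → ester.
Ester appears at: COOCH2CH3 → 1.

1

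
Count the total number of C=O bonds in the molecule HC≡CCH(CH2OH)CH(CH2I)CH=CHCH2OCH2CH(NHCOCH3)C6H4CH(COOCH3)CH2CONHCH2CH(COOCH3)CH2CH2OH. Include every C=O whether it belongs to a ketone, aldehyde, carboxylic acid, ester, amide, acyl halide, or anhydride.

CH(NHCOCH3): amide, 1 C=O (running total 1).
CH(COOCH3): ester, 1 C=O (running total 2).
CH2CONHCH2: amide, 1 C=O (running total 3).
CH(COOCH3): ester, 1 C=O (running total 4).

4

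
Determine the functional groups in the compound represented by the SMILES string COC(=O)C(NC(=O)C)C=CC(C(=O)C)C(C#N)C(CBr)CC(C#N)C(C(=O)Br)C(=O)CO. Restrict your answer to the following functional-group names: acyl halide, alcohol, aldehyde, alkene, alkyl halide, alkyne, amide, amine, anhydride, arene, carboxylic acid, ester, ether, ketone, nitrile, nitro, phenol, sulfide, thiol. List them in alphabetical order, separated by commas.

acyl halide, alcohol, alkene, alkyl halide, amide, ester, ketone, nitrile

Working along the chain:
  CH3OOC: CH3O–C(=O)–: carbonyl C bonded to C and to –OCH3 → ester (not ketone + ether).
  CH(NHCOCH3): pendant –NHC(=O)CH3: N bonded to a carbonyl → amide (not amine).
  CH=CH: C=C double bond → alkene.
  CH(COCH3): pendant –COCH3: carbonyl C bonded to two carbons → ketone.
  CH(CN): pendant –C≡N: nitrile.
  CH(CH2Br): pendant –CH2X: halogen on sp³ carbon → alkyl halide.
  CH(CN): pendant –C≡N: nitrile.
  CH(COBr): pendant –C(=O)X: carbonyl C bonded to C and halogen → acyl halide.
  CO: –C(=O)– with carbon on both sides → ketone.
  CH2OH: –OH on an sp³ carbon → alcohol.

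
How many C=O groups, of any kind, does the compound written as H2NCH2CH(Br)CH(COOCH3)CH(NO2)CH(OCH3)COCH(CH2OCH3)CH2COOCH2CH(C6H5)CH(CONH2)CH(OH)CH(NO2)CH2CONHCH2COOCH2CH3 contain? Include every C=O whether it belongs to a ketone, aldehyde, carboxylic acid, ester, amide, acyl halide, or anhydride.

CH(COOCH3): ester, 1 C=O (running total 1).
CO: ketone, 1 C=O (running total 2).
CH2COOCH2: ester, 1 C=O (running total 3).
CH(CONH2): amide, 1 C=O (running total 4).
CH2CONHCH2: amide, 1 C=O (running total 5).
COOCH2CH3: ester, 1 C=O (running total 6).

6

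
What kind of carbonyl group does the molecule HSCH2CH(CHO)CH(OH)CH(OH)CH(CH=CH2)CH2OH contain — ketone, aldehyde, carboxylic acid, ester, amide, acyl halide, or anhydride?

aldehyde

The carbonyl is in the CH(CHO) segment: pendant –CHO: carbonyl C bonded to C and H → aldehyde.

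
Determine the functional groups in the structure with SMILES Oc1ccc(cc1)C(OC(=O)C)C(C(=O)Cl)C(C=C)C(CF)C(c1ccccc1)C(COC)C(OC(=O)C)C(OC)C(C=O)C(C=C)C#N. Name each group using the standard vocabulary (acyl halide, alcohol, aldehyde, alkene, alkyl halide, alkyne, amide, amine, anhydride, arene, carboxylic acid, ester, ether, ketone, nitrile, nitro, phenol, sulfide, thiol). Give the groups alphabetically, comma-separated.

acyl halide, aldehyde, alkene, alkyl halide, arene, ester, ether, nitrile, phenol

Reading the structure from left to right:
  HOC6H4: –OH attached directly to an aromatic ring → phenol (not alcohol); the ring itself is an arene.
  CH(OCOCH3): pendant –OC(=O)CH3: an acyloxy group → ester.
  CH(COCl): pendant –C(=O)X: carbonyl C bonded to C and halogen → acyl halide.
  CH(CH=CH2): pendant –CH=CH2: C=C double bond → alkene.
  CH(CH2F): pendant –CH2X: halogen on sp³ carbon → alkyl halide.
  CH(C6H5): pendant –C6H5: benzene ring → arene.
  CH(CH2OCH3): pendant –CH2OCH3: C–O–C linkage → ether.
  CH(OCOCH3): pendant –OC(=O)CH3: an acyloxy group → ester.
  CH(OCH3): pendant –OCH3: C–O–C with sp³ C, no adjacent C=O → ether.
  CH(CHO): pendant –CHO: carbonyl C bonded to C and H → aldehyde.
  CH(CH=CH2): pendant –CH=CH2: C=C double bond → alkene.
  CN: –C≡N: carbon triple-bonded to nitrogen → nitrile.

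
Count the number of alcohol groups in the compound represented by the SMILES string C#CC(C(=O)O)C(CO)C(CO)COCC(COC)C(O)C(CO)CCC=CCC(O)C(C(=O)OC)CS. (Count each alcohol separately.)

5

Reading the structure from left to right:
  HC≡C: C≡C triple bond → alkyne.
  CH(COOH): pendant –COOH: carbonyl C bonded to C and –OH → carboxylic acid.
  CH(CH2OH): pendant –CH2OH on an sp³ backbone C → alcohol.
  CH(CH2OH): pendant –CH2OH on an sp³ backbone C → alcohol.
  CH2OCH2: C–O–C with sp³ carbons on both sides and no adjacent C=O → ether.
  CH(CH2OCH3): pendant –CH2OCH3: C–O–C linkage → ether.
  CH(OH): –OH on an sp³ carbon → alcohol (secondary).
  CH(CH2OH): pendant –CH2OH on an sp³ backbone C → alcohol.
  CH=CH: C=C double bond → alkene.
  CH(OH): –OH on an sp³ carbon → alcohol (secondary).
  CH(COOCH3): pendant –COOCH3: carbonyl C bonded to C and –OCH3 → ester.
  CH2SH: –SH on an sp³ carbon → thiol.
Alcohol appears at: CH(CH2OH), CH(CH2OH), CH(OH), CH(CH2OH), CH(OH) → 5.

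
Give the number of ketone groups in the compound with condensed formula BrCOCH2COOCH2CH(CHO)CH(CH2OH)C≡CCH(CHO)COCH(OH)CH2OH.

1

Taking each segment in turn:
  BrCO: –C(=O)Br: carbonyl C bonded to C and to a halogen → acyl halide (not alkyl halide).
  CH2COOCH2: –C(=O)–O–C with C on the carbonyl side → ester.
  CH(CHO): pendant –CHO: carbonyl C bonded to C and H → aldehyde.
  CH(CH2OH): pendant –CH2OH on an sp³ backbone C → alcohol.
  C≡C: C≡C triple bond → alkyne.
  CH(CHO): pendant –CHO: carbonyl C bonded to C and H → aldehyde.
  CO: –C(=O)– with carbon on both sides → ketone.
  CH(OH): –OH on an sp³ carbon → alcohol (secondary).
  CH2OH: –OH on an sp³ carbon → alcohol.
Ketone appears at: CO → 1.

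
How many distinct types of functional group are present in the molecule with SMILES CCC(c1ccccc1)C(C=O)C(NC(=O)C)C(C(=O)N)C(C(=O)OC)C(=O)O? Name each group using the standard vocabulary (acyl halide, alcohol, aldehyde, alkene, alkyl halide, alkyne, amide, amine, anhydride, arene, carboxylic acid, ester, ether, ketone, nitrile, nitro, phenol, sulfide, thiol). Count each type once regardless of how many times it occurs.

pendant –C6H5: benzene ring → arene.
pendant –CHO: carbonyl C bonded to C and H → aldehyde.
pendant –NHC(=O)CH3: N bonded to a carbonyl → amide (not amine).
pendant –CONH2: carbonyl C bonded to C and N → amide.
pendant –COOCH3: carbonyl C bonded to C and –OCH3 → ester.
–COOH: carbonyl C bonded to –OH and C → carboxylic acid (the –OH is not a separate alcohol).
Distinct types present: aldehyde, amide, arene, carboxylic acid, ester.

5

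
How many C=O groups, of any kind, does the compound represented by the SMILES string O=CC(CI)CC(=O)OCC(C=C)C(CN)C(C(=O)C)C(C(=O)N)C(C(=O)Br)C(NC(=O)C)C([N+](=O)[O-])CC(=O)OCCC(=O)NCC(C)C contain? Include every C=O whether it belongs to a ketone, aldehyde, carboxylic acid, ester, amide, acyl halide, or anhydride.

8

OHC: aldehyde, 1 C=O (running total 1).
CH2COOCH2: ester, 1 C=O (running total 2).
CH(COCH3): ketone, 1 C=O (running total 3).
CH(CONH2): amide, 1 C=O (running total 4).
CH(COBr): acyl halide, 1 C=O (running total 5).
CH(NHCOCH3): amide, 1 C=O (running total 6).
CH2COOCH2: ester, 1 C=O (running total 7).
CH2CONHCH2: amide, 1 C=O (running total 8).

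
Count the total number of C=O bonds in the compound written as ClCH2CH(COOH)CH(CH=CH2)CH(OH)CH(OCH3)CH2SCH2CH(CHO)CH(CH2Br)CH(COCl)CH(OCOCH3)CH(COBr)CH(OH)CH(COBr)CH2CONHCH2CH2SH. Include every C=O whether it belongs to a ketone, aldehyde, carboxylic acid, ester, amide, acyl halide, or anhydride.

CH(COOH): carboxylic acid, 1 C=O (running total 1).
CH(CHO): aldehyde, 1 C=O (running total 2).
CH(COCl): acyl halide, 1 C=O (running total 3).
CH(OCOCH3): ester, 1 C=O (running total 4).
CH(COBr): acyl halide, 1 C=O (running total 5).
CH(COBr): acyl halide, 1 C=O (running total 6).
CH2CONHCH2: amide, 1 C=O (running total 7).

7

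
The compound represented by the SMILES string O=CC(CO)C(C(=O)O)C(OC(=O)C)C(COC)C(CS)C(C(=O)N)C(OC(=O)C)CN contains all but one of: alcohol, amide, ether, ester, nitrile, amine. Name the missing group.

alcohol: present (CH(CH2OH) — pendant –CH2OH on an sp³ backbone C → alcohol).
amine: present (CH2NH2 — –NH2 on an sp³ carbon with no adjacent C=O → amine).
ester: present (CH(OCOCH3) — pendant –OC(=O)CH3: an acyloxy group → ester).
amide: present (CH(CONH2) — pendant –CONH2: carbonyl C bonded to C and N → amide).
ether: present (CH(CH2OCH3) — pendant –CH2OCH3: C–O–C linkage → ether).
nitrile: no segment matches this pattern.

nitrile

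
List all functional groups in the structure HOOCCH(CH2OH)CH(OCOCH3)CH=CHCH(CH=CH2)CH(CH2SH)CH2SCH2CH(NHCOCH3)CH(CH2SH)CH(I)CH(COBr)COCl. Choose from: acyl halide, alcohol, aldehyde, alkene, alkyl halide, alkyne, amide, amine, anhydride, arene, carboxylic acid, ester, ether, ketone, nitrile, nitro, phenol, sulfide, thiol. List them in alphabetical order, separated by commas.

acyl halide, alcohol, alkene, alkyl halide, amide, carboxylic acid, ester, sulfide, thiol

Working along the chain:
  HOOC: –COOH: carbonyl C bonded to –OH and C → carboxylic acid (the –OH is not a separate alcohol).
  CH(CH2OH): pendant –CH2OH on an sp³ backbone C → alcohol.
  CH(OCOCH3): pendant –OC(=O)CH3: an acyloxy group → ester.
  CH=CH: C=C double bond → alkene.
  CH(CH=CH2): pendant –CH=CH2: C=C double bond → alkene.
  CH(CH2SH): pendant –CH2SH → thiol.
  CH2SCH2: C–S–C linkage → sulfide (thioether).
  CH(NHCOCH3): pendant –NHC(=O)CH3: N bonded to a carbonyl → amide (not amine).
  CH(CH2SH): pendant –CH2SH → thiol.
  CH(I): halogen on an sp³ carbon → alkyl halide.
  CH(COBr): pendant –C(=O)X: carbonyl C bonded to C and halogen → acyl halide.
  COCl: –C(=O)Cl: carbonyl C bonded to C and to a halogen → acyl halide (not alkyl halide).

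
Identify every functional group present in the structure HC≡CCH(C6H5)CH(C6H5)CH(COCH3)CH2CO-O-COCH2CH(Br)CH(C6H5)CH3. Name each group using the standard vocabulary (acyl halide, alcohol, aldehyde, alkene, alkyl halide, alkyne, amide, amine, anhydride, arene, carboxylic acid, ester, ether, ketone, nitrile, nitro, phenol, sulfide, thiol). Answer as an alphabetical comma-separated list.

alkyl halide, alkyne, anhydride, arene, ketone

C≡C triple bond → alkyne.
pendant –C6H5: benzene ring → arene.
pendant –C6H5: benzene ring → arene.
pendant –COCH3: carbonyl C bonded to two carbons → ketone.
two acyl groups sharing one oxygen, –C(=O)–O–C(=O)– → anhydride.
halogen on an sp³ carbon → alkyl halide.
pendant –C6H5: benzene ring → arene.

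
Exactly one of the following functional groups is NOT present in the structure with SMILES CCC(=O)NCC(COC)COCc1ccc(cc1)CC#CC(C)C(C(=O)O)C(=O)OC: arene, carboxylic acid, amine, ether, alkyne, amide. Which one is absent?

carboxylic acid: present (CH(COOH) — pendant –COOH: carbonyl C bonded to C and –OH → carboxylic acid).
ether: present (CH(CH2OCH3) — pendant –CH2OCH3: C–O–C linkage → ether).
amide: present (CH2CONHCH2 — –C(=O)–N– linkage → amide (the N is not an amine)).
arene: present (C6H4 — para-disubstituted benzene ring → arene).
alkyne: present (C≡C — C≡C triple bond → alkyne).
amine: absent. In CH2CONHCH2, the nitrogen is bonded directly to a carbonyl carbon, making it part of an amide, not a free amine.

amine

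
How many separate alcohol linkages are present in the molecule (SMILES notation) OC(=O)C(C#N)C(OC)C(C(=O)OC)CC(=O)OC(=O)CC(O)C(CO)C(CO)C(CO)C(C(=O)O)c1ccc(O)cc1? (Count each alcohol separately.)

–COOH: carbonyl C bonded to –OH and C → carboxylic acid (the –OH is not a separate alcohol).
pendant –C≡N: nitrile.
pendant –OCH3: C–O–C with sp³ C, no adjacent C=O → ether.
pendant –COOCH3: carbonyl C bonded to C and –OCH3 → ester.
two acyl groups sharing one oxygen, –C(=O)–O–C(=O)– → anhydride.
–OH on an sp³ carbon → alcohol (secondary).
pendant –CH2OH on an sp³ backbone C → alcohol.
pendant –CH2OH on an sp³ backbone C → alcohol.
pendant –CH2OH on an sp³ backbone C → alcohol.
pendant –COOH: carbonyl C bonded to C and –OH → carboxylic acid.
–OH attached directly to an aromatic ring → phenol (not alcohol); the ring itself is an arene.
Alcohol appears at: CH(OH), CH(CH2OH), CH(CH2OH), CH(CH2OH) → 4.

4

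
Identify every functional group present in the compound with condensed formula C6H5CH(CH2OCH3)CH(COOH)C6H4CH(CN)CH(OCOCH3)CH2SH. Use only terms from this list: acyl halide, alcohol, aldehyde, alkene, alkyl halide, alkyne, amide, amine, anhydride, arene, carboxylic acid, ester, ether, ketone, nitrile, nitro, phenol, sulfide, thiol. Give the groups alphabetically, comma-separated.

arene, carboxylic acid, ester, ether, nitrile, thiol

C6H5– phenyl ring → arene.
pendant –CH2OCH3: C–O–C linkage → ether.
pendant –COOH: carbonyl C bonded to C and –OH → carboxylic acid.
para-disubstituted benzene ring → arene.
pendant –C≡N: nitrile.
pendant –OC(=O)CH3: an acyloxy group → ester.
–SH on an sp³ carbon → thiol.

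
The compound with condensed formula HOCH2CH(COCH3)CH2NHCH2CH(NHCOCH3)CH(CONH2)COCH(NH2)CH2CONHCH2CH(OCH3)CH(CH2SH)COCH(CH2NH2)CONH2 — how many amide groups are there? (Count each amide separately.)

4

HO– on an sp³ carbon → alcohol.
pendant –COCH3: carbonyl C bonded to two carbons → ketone.
C–N–C with sp³ carbons and no adjacent C=O → amine (secondary).
pendant –NHC(=O)CH3: N bonded to a carbonyl → amide (not amine).
pendant –CONH2: carbonyl C bonded to C and N → amide.
–C(=O)– with carbon on both sides → ketone.
–NH2 on an sp³ carbon with no adjacent C=O → amine.
–C(=O)–N– linkage → amide (the N is not an amine).
pendant –OCH3: C–O–C with sp³ C, no adjacent C=O → ether.
pendant –CH2SH → thiol.
–C(=O)– with carbon on both sides → ketone.
pendant –CH2NH2: N on sp³ C, no adjacent C=O → amine.
–C(=O)NH2: carbonyl C bonded to C and to N → amide (the N is not a separate amine).
Amide appears at: CH(NHCOCH3), CH(CONH2), CH2CONHCH2, CONH2 → 4.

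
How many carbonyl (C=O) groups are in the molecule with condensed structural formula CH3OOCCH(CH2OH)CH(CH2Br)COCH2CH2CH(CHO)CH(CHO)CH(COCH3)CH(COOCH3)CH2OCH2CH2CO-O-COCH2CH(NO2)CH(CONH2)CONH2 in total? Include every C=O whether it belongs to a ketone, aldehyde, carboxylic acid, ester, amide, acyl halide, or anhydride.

10

CH3OOC: ester, 1 C=O (running total 1).
CO: ketone, 1 C=O (running total 2).
CH(CHO): aldehyde, 1 C=O (running total 3).
CH(CHO): aldehyde, 1 C=O (running total 4).
CH(COCH3): ketone, 1 C=O (running total 5).
CH(COOCH3): ester, 1 C=O (running total 6).
CH2CO-O-COCH2: anhydride, 2 C=O (running total 8).
CH(CONH2): amide, 1 C=O (running total 9).
CONH2: amide, 1 C=O (running total 10).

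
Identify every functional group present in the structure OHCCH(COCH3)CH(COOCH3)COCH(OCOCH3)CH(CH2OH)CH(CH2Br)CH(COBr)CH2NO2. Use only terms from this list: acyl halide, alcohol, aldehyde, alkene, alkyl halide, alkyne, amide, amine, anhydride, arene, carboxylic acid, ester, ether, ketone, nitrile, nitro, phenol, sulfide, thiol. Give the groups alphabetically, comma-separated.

acyl halide, alcohol, aldehyde, alkyl halide, ester, ketone, nitro

Taking each segment in turn:
  OHC: terminal –CHO: carbonyl C bonded to H and C → aldehyde.
  CH(COCH3): pendant –COCH3: carbonyl C bonded to two carbons → ketone.
  CH(COOCH3): pendant –COOCH3: carbonyl C bonded to C and –OCH3 → ester.
  CO: –C(=O)– with carbon on both sides → ketone.
  CH(OCOCH3): pendant –OC(=O)CH3: an acyloxy group → ester.
  CH(CH2OH): pendant –CH2OH on an sp³ backbone C → alcohol.
  CH(CH2Br): pendant –CH2X: halogen on sp³ carbon → alkyl halide.
  CH(COBr): pendant –C(=O)X: carbonyl C bonded to C and halogen → acyl halide.
  CH2NO2: –NO2 on carbon → nitro group.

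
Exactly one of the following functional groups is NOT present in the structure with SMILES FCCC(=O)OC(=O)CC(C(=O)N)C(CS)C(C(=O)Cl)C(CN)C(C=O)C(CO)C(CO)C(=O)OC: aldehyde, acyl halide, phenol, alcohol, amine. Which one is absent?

phenol

alcohol: present (CH(CH2OH) — pendant –CH2OH on an sp³ backbone C → alcohol).
acyl halide: present (CH(COCl) — pendant –C(=O)X: carbonyl C bonded to C and halogen → acyl halide).
amine: present (CH(CH2NH2) — pendant –CH2NH2: N on sp³ C, no adjacent C=O → amine).
aldehyde: present (CH(CHO) — pendant –CHO: carbonyl C bonded to C and H → aldehyde).
phenol: absent. In CH(CH2OH), the –OH is on an sp³ carbon, not on an aromatic ring, so it is an alcohol.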